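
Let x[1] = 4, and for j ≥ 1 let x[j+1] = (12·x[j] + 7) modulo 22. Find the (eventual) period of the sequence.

11

Computing terms: x[1] = 4; x[2] = 11; x[3] = 7; x[4] = 3; x[5] = 21; x[6] = 17; x[7] = 13; x[8] = 9; x[9] = 5; x[10] = 1; x[11] = 19; x[12] = 15; x[13] = 11.
Since x[13] = x[2] = 11, the sequence is eventually periodic: after a pre-period of length 1 it cycles with period 11.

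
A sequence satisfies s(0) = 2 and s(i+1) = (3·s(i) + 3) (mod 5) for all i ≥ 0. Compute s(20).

Computing terms: s(0) = 2, s(1) = 4, s(2) = 0, s(3) = 3, s(4) = 2.
The sequence repeats with period 4.
(20 - 0) mod 4 = 0, so s(20) = s(0) = 2.

2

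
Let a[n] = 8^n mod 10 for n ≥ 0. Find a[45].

8

Computing terms: a[0] = 1, a[1] = 8, a[2] = 4, a[3] = 2, a[4] = 6, a[5] = 8.
Since a[5] = a[1] = 8, the sequence is eventually periodic: after a pre-period of length 1 it cycles with period 4.
For n ≥ 1, a[n] depends only on (n - 1) mod 4. (45 - 1) mod 4 = 0, so a[45] = a[1] = 8.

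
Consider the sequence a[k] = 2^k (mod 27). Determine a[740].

We have a[1] = 2,  a[2] = 4,  a[3] = 8,  a[4] = 16,  a[5] = 5,  a[6] = 10,  a[7] = 20,  a[8] = 13,  a[9] = 26,  a[10] = 25,  a[11] = 23,  a[12] = 19,  a[13] = 11,  a[14] = 22,  a[15] = 17,  a[16] = 7,  a[17] = 14,  a[18] = 1,  a[19] = 2.
The sequence repeats with period 18.
So a[740] = a[1 + ((740-1) mod 18)] = a[2] = 4.

4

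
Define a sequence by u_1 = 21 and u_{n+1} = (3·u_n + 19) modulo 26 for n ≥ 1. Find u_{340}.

Listing terms: u_1 = 21, u_2 = 4, u_3 = 5, u_4 = 8, u_5 = 17, u_6 = 18, u_7 = 21.
Since u_7 = u_1 = 21, the sequence is periodic with period 6.
(340 - 1) mod 6 = 3, so u_{340} = u_4 = 8.

8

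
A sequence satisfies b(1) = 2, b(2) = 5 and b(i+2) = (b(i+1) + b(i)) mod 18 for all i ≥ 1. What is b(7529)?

17

b(1) = 2,  b(2) = 5,  b(3) = 7,  b(4) = 12,  b(5) = 1,  b(6) = 13,  b(7) = 14,  b(8) = 9,  b(9) = 5,  b(10) = 14,  b(11) = 1,  b(12) = 15,  b(13) = 16,  b(14) = 13,  b(15) = 11,  b(16) = 6,  b(17) = 17,  b(18) = 5,  b(19) = 4,  b(20) = 9,  b(21) = 13,  b(22) = 4,  b(23) = 17,  b(24) = 3,  b(25) = 2,  b(26) = 5.
The sequence repeats with period 24.
(7529 - 1) mod 24 = 16, so b(7529) = b(17) = 17.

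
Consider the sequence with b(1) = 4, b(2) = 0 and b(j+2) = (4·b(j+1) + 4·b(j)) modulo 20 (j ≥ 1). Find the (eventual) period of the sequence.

3

b(1) = 4, b(2) = 0, b(3) = 16, b(4) = 4, b(5) = 0.
The sequence repeats with period 3.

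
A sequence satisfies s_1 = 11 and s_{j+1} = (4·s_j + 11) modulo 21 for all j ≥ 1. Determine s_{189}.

Listing terms: s_1 = 11; s_2 = 13; s_3 = 0; s_4 = 11.
Since s_4 = s_1 = 11, the sequence is periodic with period 3.
(189 - 1) mod 3 = 2, so s_{189} = s_3 = 0.

0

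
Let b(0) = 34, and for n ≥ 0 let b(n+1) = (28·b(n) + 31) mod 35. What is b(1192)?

24

b(0) = 34; b(1) = 3; b(2) = 10; b(3) = 31; b(4) = 24; b(5) = 3.
Since b(5) = b(1) = 3, the sequence is eventually periodic: after a pre-period of length 1 it cycles with period 4.
For n ≥ 1, b(n) depends only on (n - 1) mod 4. (1192 - 1) mod 4 = 3, so b(1192) = b(4) = 24.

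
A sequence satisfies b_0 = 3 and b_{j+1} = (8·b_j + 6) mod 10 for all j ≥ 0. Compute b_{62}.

6

We have b_0 = 3,  b_1 = 0,  b_2 = 6,  b_3 = 4,  b_4 = 8,  b_5 = 0.
Since b_5 = b_1 = 0, the sequence is eventually periodic: after a pre-period of length 1 it cycles with period 4.
For j ≥ 1, b_j depends only on (j - 1) mod 4. (62 - 1) mod 4 = 1, so b_{62} = b_2 = 6.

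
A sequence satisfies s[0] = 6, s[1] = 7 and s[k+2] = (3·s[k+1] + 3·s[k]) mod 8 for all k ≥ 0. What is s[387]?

We have s[0] = 6,  s[1] = 7,  s[2] = 7,  s[3] = 2,  s[4] = 3,  s[5] = 7,  s[6] = 6,  s[7] = 7.
The sequence repeats with period 6.
So s[387] = s[0 + ((387-0) mod 6)] = s[3] = 2.

2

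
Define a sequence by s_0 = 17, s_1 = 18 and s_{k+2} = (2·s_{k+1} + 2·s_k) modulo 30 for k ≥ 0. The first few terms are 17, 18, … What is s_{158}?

10

Listing terms: s_0 = 17,  s_1 = 18,  s_2 = 10,  s_3 = 26,  s_4 = 12,  s_5 = 16,  s_6 = 26,  s_7 = 24,  s_8 = 10,  s_9 = 8,  s_{10} = 6,  s_{11} = 28,  s_{12} = 8,  s_{13} = 12,  s_{14} = 10,  s_{15} = 14,  s_{16} = 18,  s_{17} = 4,  s_{18} = 14,  s_{19} = 6,  s_{20} = 10,  s_{21} = 2,  s_{22} = 24,  s_{23} = 22,  s_{24} = 2,  s_{25} = 18,  s_{26} = 10.
Since (s_{25}, s_{26}) = (s_1, s_2) = (18, 10) (two consecutive terms determine the rest), the sequence is eventually periodic: after a pre-period of length 1 it cycles with period 24.
For k ≥ 1, s_k depends only on (k - 1) mod 24. (158 - 1) mod 24 = 13, so s_{158} = s_{14} = 10.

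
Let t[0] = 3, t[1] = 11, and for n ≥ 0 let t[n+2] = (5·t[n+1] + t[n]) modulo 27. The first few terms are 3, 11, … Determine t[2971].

We have t[0] = 3, t[1] = 11, t[2] = 4, t[3] = 4, t[4] = 24, t[5] = 16, t[6] = 23, t[7] = 23, t[8] = 3, t[9] = 11.
The sequence repeats with period 8.
So t[2971] = t[0 + ((2971-0) mod 8)] = t[3] = 4.

4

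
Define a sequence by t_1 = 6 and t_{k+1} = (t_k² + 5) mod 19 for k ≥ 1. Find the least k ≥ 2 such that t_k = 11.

We have t_1 = 6,  t_2 = 3,  t_3 = 14,  t_4 = 11,  t_5 = 12,  t_6 = 16,  t_7 = 14.
Since t_7 = t_3 = 14, the sequence is eventually periodic: after a pre-period of length 2 it cycles with period 4.
The value 11 first appears (with k ≥ 2) at t_4.

4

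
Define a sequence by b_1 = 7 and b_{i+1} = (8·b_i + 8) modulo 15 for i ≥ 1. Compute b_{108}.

13

b_1 = 7,  b_2 = 4,  b_3 = 10,  b_4 = 13,  b_5 = 7.
Since b_5 = b_1 = 7, the sequence is periodic with period 4.
(108 - 1) mod 4 = 3, so b_{108} = b_4 = 13.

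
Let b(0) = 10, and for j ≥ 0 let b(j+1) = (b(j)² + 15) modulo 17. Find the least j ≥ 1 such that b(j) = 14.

2

b(0) = 10; b(1) = 13; b(2) = 14; b(3) = 7; b(4) = 13.
Since b(4) = b(1) = 13, the sequence is eventually periodic: after a pre-period of length 1 it cycles with period 3.
The value 14 first appears (with j ≥ 1) at b(2).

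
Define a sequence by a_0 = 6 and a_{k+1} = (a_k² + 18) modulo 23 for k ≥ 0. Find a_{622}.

a_0 = 6, a_1 = 8, a_2 = 13, a_3 = 3, a_4 = 4, a_5 = 11, a_6 = 1, a_7 = 19, a_8 = 11.
Since a_8 = a_5 = 11, the sequence is eventually periodic: after a pre-period of length 5 it cycles with period 3.
For k ≥ 5, a_k depends only on (k - 5) mod 3. (622 - 5) mod 3 = 2, so a_{622} = a_7 = 19.

19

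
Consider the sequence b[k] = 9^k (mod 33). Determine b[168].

3

b[1] = 9,  b[2] = 15,  b[3] = 3,  b[4] = 27,  b[5] = 12,  b[6] = 9.
Since b[6] = b[1] = 9, the sequence is periodic with period 5.
So b[168] = b[1 + ((168-1) mod 5)] = b[3] = 3.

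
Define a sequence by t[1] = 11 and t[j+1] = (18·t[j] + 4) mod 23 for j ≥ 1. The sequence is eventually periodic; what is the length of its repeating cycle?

Computing terms: t[1] = 11,  t[2] = 18,  t[3] = 6,  t[4] = 20,  t[5] = 19,  t[6] = 1,  t[7] = 22,  t[8] = 9,  t[9] = 5,  t[10] = 2,  t[11] = 17,  t[12] = 11.
Since t[12] = t[1] = 11, the sequence is periodic with period 11.

11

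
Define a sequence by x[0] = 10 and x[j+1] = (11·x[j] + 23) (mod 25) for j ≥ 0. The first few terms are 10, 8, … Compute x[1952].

11

Computing terms: x[0] = 10; x[1] = 8; x[2] = 11; x[3] = 19; x[4] = 7; x[5] = 0; x[6] = 23; x[7] = 1; x[8] = 9; x[9] = 22; x[10] = 15; x[11] = 13; x[12] = 16; x[13] = 24; x[14] = 12; x[15] = 5; x[16] = 3; x[17] = 6; x[18] = 14; x[19] = 2; x[20] = 20; x[21] = 18; x[22] = 21; x[23] = 4; x[24] = 17; x[25] = 10.
Since x[25] = x[0] = 10, the sequence is periodic with period 25.
So x[1952] = x[0 + ((1952-0) mod 25)] = x[2] = 11.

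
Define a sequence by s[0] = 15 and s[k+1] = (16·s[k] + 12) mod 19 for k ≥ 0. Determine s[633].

2

We have s[0] = 15,  s[1] = 5,  s[2] = 16,  s[3] = 2,  s[4] = 6,  s[5] = 13,  s[6] = 11,  s[7] = 17,  s[8] = 18,  s[9] = 15.
The sequence repeats with period 9.
(633 - 0) mod 9 = 3, so s[633] = s[3] = 2.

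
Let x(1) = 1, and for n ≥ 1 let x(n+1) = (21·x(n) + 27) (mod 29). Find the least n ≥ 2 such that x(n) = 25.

Computing terms: x(1) = 1,  x(2) = 19,  x(3) = 20,  x(4) = 12,  x(5) = 18,  x(6) = 28,  x(7) = 6,  x(8) = 8,  x(9) = 21,  x(10) = 4,  x(11) = 24,  x(12) = 9,  x(13) = 13,  x(14) = 10,  x(15) = 5,  x(16) = 16,  x(17) = 15,  x(18) = 23,  x(19) = 17,  x(20) = 7,  x(21) = 0,  x(22) = 27,  x(23) = 14,  x(24) = 2,  x(25) = 11,  x(26) = 26,  x(27) = 22,  x(28) = 25,  x(29) = 1.
Since x(29) = x(1) = 1, the sequence is periodic with period 28.
The value 25 first appears (with n ≥ 2) at x(28).

28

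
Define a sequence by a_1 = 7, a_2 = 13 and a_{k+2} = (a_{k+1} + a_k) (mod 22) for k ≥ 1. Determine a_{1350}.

6

Listing terms: a_1 = 7, a_2 = 13, a_3 = 20, a_4 = 11, a_5 = 9, a_6 = 20, a_7 = 7, a_8 = 5, a_9 = 12, a_{10} = 17, a_{11} = 7, a_{12} = 2, a_{13} = 9, a_{14} = 11, a_{15} = 20, a_{16} = 9, a_{17} = 7, a_{18} = 16, a_{19} = 1, a_{20} = 17, a_{21} = 18, a_{22} = 13, a_{23} = 9, a_{24} = 0, a_{25} = 9, a_{26} = 9, a_{27} = 18, a_{28} = 5, a_{29} = 1, a_{30} = 6, a_{31} = 7, a_{32} = 13.
The sequence repeats with period 30.
(1350 - 1) mod 30 = 29, so a_{1350} = a_{30} = 6.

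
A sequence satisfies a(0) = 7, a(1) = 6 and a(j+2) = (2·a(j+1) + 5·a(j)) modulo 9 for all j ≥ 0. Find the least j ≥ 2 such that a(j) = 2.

2

Computing terms: a(0) = 7,  a(1) = 6,  a(2) = 2,  a(3) = 7,  a(4) = 6.
Since (a(3), a(4)) = (a(0), a(1)) = (7, 6) (two consecutive terms determine the rest), the sequence is periodic with period 3.
The value 2 first appears (with j ≥ 2) at a(2).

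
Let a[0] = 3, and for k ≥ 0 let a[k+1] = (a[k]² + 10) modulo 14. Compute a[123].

3

Listing terms: a[0] = 3,  a[1] = 5,  a[2] = 7,  a[3] = 3.
Since a[3] = a[0] = 3, the sequence is periodic with period 3.
So a[123] = a[0 + ((123-0) mod 3)] = a[0] = 3.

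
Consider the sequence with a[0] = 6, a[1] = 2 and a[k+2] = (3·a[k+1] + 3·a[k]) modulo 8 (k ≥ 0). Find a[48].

6

a[0] = 6; a[1] = 2; a[2] = 0; a[3] = 6; a[4] = 2.
Since (a[3], a[4]) = (a[0], a[1]) = (6, 2) (two consecutive terms determine the rest), the sequence is periodic with period 3.
(48 - 0) mod 3 = 0, so a[48] = a[0] = 6.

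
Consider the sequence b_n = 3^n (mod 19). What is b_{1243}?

Computing terms: b_0 = 1; b_1 = 3; b_2 = 9; b_3 = 8; b_4 = 5; b_5 = 15; b_6 = 7; b_7 = 2; b_8 = 6; b_9 = 18; b_{10} = 16; b_{11} = 10; b_{12} = 11; b_{13} = 14; b_{14} = 4; b_{15} = 12; b_{16} = 17; b_{17} = 13; b_{18} = 1.
The sequence repeats with period 18.
(1243 - 0) mod 18 = 1, so b_{1243} = b_1 = 3.

3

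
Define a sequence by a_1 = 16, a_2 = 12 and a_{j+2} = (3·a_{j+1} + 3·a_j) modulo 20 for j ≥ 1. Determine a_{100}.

We have a_1 = 16, a_2 = 12, a_3 = 4, a_4 = 8, a_5 = 16, a_6 = 12.
Since (a_5, a_6) = (a_1, a_2) = (16, 12) (two consecutive terms determine the rest), the sequence is periodic with period 4.
So a_{100} = a_{1 + ((100-1) mod 4)} = a_4 = 8.

8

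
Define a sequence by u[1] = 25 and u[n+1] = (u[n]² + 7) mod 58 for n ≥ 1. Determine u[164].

We have u[1] = 25,  u[2] = 52,  u[3] = 43,  u[4] = 0,  u[5] = 7,  u[6] = 56,  u[7] = 11,  u[8] = 12,  u[9] = 35,  u[10] = 14,  u[11] = 29,  u[12] = 36,  u[13] = 27,  u[14] = 40,  u[15] = 41,  u[16] = 6,  u[17] = 43.
Since u[17] = u[3] = 43, the sequence is eventually periodic: after a pre-period of length 2 it cycles with period 14.
For n ≥ 3, u[n] depends only on (n - 3) mod 14. (164 - 3) mod 14 = 7, so u[164] = u[10] = 14.

14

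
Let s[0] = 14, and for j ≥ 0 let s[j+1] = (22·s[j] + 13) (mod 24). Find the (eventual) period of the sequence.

s[0] = 14, s[1] = 9, s[2] = 19, s[3] = 23, s[4] = 15, s[5] = 7, s[6] = 23.
Since s[6] = s[3] = 23, the sequence is eventually periodic: after a pre-period of length 3 it cycles with period 3.

3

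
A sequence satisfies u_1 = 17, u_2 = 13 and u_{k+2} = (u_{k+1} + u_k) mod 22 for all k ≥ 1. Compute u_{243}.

We have u_1 = 17,  u_2 = 13,  u_3 = 8,  u_4 = 21,  u_5 = 7,  u_6 = 6,  u_7 = 13,  u_8 = 19,  u_9 = 10,  u_{10} = 7,  u_{11} = 17,  u_{12} = 2,  u_{13} = 19,  u_{14} = 21,  u_{15} = 18,  u_{16} = 17,  u_{17} = 13.
The sequence repeats with period 15.
(243 - 1) mod 15 = 2, so u_{243} = u_3 = 8.

8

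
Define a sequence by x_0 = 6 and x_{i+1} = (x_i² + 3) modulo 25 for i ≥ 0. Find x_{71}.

4

Computing terms: x_0 = 6, x_1 = 14, x_2 = 24, x_3 = 4, x_4 = 19, x_5 = 14.
Since x_5 = x_1 = 14, the sequence is eventually periodic: after a pre-period of length 1 it cycles with period 4.
For i ≥ 1, x_i depends only on (i - 1) mod 4. (71 - 1) mod 4 = 2, so x_{71} = x_3 = 4.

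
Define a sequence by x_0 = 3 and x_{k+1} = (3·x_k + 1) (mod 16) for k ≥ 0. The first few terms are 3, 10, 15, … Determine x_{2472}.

3

Computing terms: x_0 = 3; x_1 = 10; x_2 = 15; x_3 = 14; x_4 = 11; x_5 = 2; x_6 = 7; x_7 = 6; x_8 = 3.
The sequence repeats with period 8.
So x_{2472} = x_{0 + ((2472-0) mod 8)} = x_0 = 3.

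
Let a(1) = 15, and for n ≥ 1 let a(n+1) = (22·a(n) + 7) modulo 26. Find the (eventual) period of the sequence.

3

a(1) = 15; a(2) = 25; a(3) = 11; a(4) = 15.
Since a(4) = a(1) = 15, the sequence is periodic with period 3.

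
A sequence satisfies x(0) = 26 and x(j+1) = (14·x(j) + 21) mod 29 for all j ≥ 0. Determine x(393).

8

Computing terms: x(0) = 26; x(1) = 8; x(2) = 17; x(3) = 27; x(4) = 22; x(5) = 10; x(6) = 16; x(7) = 13; x(8) = 0; x(9) = 21; x(10) = 25; x(11) = 23; x(12) = 24; x(13) = 9; x(14) = 2; x(15) = 20; x(16) = 11; x(17) = 1; x(18) = 6; x(19) = 18; x(20) = 12; x(21) = 15; x(22) = 28; x(23) = 7; x(24) = 3; x(25) = 5; x(26) = 4; x(27) = 19; x(28) = 26.
Since x(28) = x(0) = 26, the sequence is periodic with period 28.
(393 - 0) mod 28 = 1, so x(393) = x(1) = 8.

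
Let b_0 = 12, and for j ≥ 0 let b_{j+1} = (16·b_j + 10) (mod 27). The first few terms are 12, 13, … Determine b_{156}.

b_0 = 12,  b_1 = 13,  b_2 = 2,  b_3 = 15,  b_4 = 7,  b_5 = 14,  b_6 = 18,  b_7 = 1,  b_8 = 26,  b_9 = 21,  b_{10} = 22,  b_{11} = 11,  b_{12} = 24,  b_{13} = 16,  b_{14} = 23,  b_{15} = 0,  b_{16} = 10,  b_{17} = 8,  b_{18} = 3,  b_{19} = 4,  b_{20} = 20,  b_{21} = 6,  b_{22} = 25,  b_{23} = 5,  b_{24} = 9,  b_{25} = 19,  b_{26} = 17,  b_{27} = 12.
Since b_{27} = b_0 = 12, the sequence is periodic with period 27.
So b_{156} = b_{0 + ((156-0) mod 27)} = b_{21} = 6.

6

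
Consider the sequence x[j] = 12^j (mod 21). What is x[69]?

Computing terms: x[1] = 12; x[2] = 18; x[3] = 6; x[4] = 9; x[5] = 3; x[6] = 15; x[7] = 12.
Since x[7] = x[1] = 12, the sequence is periodic with period 6.
So x[69] = x[1 + ((69-1) mod 6)] = x[3] = 6.

6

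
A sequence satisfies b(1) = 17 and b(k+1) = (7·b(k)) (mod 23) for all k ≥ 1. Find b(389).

11

Listing terms: b(1) = 17; b(2) = 4; b(3) = 5; b(4) = 12; b(5) = 15; b(6) = 13; b(7) = 22; b(8) = 16; b(9) = 20; b(10) = 2; b(11) = 14; b(12) = 6; b(13) = 19; b(14) = 18; b(15) = 11; b(16) = 8; b(17) = 10; b(18) = 1; b(19) = 7; b(20) = 3; b(21) = 21; b(22) = 9; b(23) = 17.
Since b(23) = b(1) = 17, the sequence is periodic with period 22.
(389 - 1) mod 22 = 14, so b(389) = b(15) = 11.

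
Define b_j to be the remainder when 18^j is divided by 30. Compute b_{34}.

Computing terms: b_1 = 18; b_2 = 24; b_3 = 12; b_4 = 6; b_5 = 18.
Since b_5 = b_1 = 18, the sequence is periodic with period 4.
(34 - 1) mod 4 = 1, so b_{34} = b_2 = 24.

24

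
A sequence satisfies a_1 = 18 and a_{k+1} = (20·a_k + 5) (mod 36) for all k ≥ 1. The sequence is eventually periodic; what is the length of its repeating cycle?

Listing terms: a_1 = 18, a_2 = 5, a_3 = 33, a_4 = 17, a_5 = 21, a_6 = 29, a_7 = 9, a_8 = 5.
Since a_8 = a_2 = 5, the sequence is eventually periodic: after a pre-period of length 1 it cycles with period 6.

6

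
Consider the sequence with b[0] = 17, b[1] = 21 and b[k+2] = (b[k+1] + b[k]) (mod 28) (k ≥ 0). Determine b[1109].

b[0] = 17,  b[1] = 21,  b[2] = 10,  b[3] = 3,  b[4] = 13,  b[5] = 16,  b[6] = 1,  b[7] = 17,  b[8] = 18,  b[9] = 7,  b[10] = 25,  b[11] = 4,  b[12] = 1,  b[13] = 5,  b[14] = 6,  b[15] = 11,  b[16] = 17,  b[17] = 0,  b[18] = 17,  b[19] = 17,  b[20] = 6,  b[21] = 23,  b[22] = 1,  b[23] = 24,  b[24] = 25,  b[25] = 21,  b[26] = 18,  b[27] = 11,  b[28] = 1,  b[29] = 12,  b[30] = 13,  b[31] = 25,  b[32] = 10,  b[33] = 7,  b[34] = 17,  b[35] = 24,  b[36] = 13,  b[37] = 9,  b[38] = 22,  b[39] = 3,  b[40] = 25,  b[41] = 0,  b[42] = 25,  b[43] = 25,  b[44] = 22,  b[45] = 19,  b[46] = 13,  b[47] = 4,  b[48] = 17,  b[49] = 21.
The sequence repeats with period 48.
So b[1109] = b[0 + ((1109-0) mod 48)] = b[5] = 16.

16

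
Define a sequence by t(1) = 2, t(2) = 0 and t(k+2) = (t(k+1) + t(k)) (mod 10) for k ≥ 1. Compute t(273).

8

Listing terms: t(1) = 2,  t(2) = 0,  t(3) = 2,  t(4) = 2,  t(5) = 4,  t(6) = 6,  t(7) = 0,  t(8) = 6,  t(9) = 6,  t(10) = 2,  t(11) = 8,  t(12) = 0,  t(13) = 8,  t(14) = 8,  t(15) = 6,  t(16) = 4,  t(17) = 0,  t(18) = 4,  t(19) = 4,  t(20) = 8,  t(21) = 2,  t(22) = 0.
Since (t(21), t(22)) = (t(1), t(2)) = (2, 0) (two consecutive terms determine the rest), the sequence is periodic with period 20.
So t(273) = t(1 + ((273-1) mod 20)) = t(13) = 8.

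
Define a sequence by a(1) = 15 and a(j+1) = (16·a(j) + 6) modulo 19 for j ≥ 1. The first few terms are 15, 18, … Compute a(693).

16

We have a(1) = 15; a(2) = 18; a(3) = 9; a(4) = 17; a(5) = 12; a(6) = 8; a(7) = 1; a(8) = 3; a(9) = 16; a(10) = 15.
Since a(10) = a(1) = 15, the sequence is periodic with period 9.
(693 - 1) mod 9 = 8, so a(693) = a(9) = 16.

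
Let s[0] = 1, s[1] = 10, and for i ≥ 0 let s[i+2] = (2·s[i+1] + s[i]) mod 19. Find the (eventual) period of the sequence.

40

Computing terms: s[0] = 1; s[1] = 10; s[2] = 2; s[3] = 14; s[4] = 11; s[5] = 17; s[6] = 7; s[7] = 12; s[8] = 12; s[9] = 17; s[10] = 8; s[11] = 14; s[12] = 17; s[13] = 10; s[14] = 18; s[15] = 8; s[16] = 15; s[17] = 0; s[18] = 15; s[19] = 11; s[20] = 18; s[21] = 9; s[22] = 17; s[23] = 5; s[24] = 8; s[25] = 2; s[26] = 12; s[27] = 7; s[28] = 7; s[29] = 2; s[30] = 11; s[31] = 5; s[32] = 2; s[33] = 9; s[34] = 1; s[35] = 11; s[36] = 4; s[37] = 0; s[38] = 4; s[39] = 8; s[40] = 1; s[41] = 10.
The sequence repeats with period 40.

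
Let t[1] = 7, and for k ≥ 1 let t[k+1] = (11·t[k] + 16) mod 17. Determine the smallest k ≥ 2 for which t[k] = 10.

Listing terms: t[1] = 7,  t[2] = 8,  t[3] = 2,  t[4] = 4,  t[5] = 9,  t[6] = 13,  t[7] = 6,  t[8] = 14,  t[9] = 0,  t[10] = 16,  t[11] = 5,  t[12] = 3,  t[13] = 15,  t[14] = 11,  t[15] = 1,  t[16] = 10,  t[17] = 7.
The sequence repeats with period 16.
The value 10 first appears (with k ≥ 2) at t[16].

16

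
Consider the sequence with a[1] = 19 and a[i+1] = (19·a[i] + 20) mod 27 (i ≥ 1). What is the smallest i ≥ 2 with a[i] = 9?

We have a[1] = 19,  a[2] = 3,  a[3] = 23,  a[4] = 25,  a[5] = 9,  a[6] = 2,  a[7] = 4,  a[8] = 15,  a[9] = 8,  a[10] = 10,  a[11] = 21,  a[12] = 14,  a[13] = 16,  a[14] = 0,  a[15] = 20,  a[16] = 22,  a[17] = 6,  a[18] = 26,  a[19] = 1,  a[20] = 12,  a[21] = 5,  a[22] = 7,  a[23] = 18,  a[24] = 11,  a[25] = 13,  a[26] = 24,  a[27] = 17,  a[28] = 19.
Since a[28] = a[1] = 19, the sequence is periodic with period 27.
The value 9 first appears (with i ≥ 2) at a[5].

5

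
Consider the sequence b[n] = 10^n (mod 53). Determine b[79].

10

We have b[1] = 10, b[2] = 47, b[3] = 46, b[4] = 36, b[5] = 42, b[6] = 49, b[7] = 13, b[8] = 24, b[9] = 28, b[10] = 15, b[11] = 44, b[12] = 16, b[13] = 1, b[14] = 10.
The sequence repeats with period 13.
(79 - 1) mod 13 = 0, so b[79] = b[1] = 10.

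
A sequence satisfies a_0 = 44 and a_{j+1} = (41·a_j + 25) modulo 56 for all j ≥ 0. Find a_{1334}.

2

a_0 = 44; a_1 = 37; a_2 = 30; a_3 = 23; a_4 = 16; a_5 = 9; a_6 = 2; a_7 = 51; a_8 = 44.
Since a_8 = a_0 = 44, the sequence is periodic with period 8.
So a_{1334} = a_{0 + ((1334-0) mod 8)} = a_6 = 2.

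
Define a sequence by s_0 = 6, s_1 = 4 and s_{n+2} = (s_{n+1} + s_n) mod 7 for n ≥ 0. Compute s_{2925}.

4

s_0 = 6; s_1 = 4; s_2 = 3; s_3 = 0; s_4 = 3; s_5 = 3; s_6 = 6; s_7 = 2; s_8 = 1; s_9 = 3; s_{10} = 4; s_{11} = 0; s_{12} = 4; s_{13} = 4; s_{14} = 1; s_{15} = 5; s_{16} = 6; s_{17} = 4.
Since (s_{16}, s_{17}) = (s_0, s_1) = (6, 4) (two consecutive terms determine the rest), the sequence is periodic with period 16.
So s_{2925} = s_{0 + ((2925-0) mod 16)} = s_{13} = 4.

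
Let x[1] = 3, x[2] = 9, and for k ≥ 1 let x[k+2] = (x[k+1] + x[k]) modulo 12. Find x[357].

We have x[1] = 3,  x[2] = 9,  x[3] = 0,  x[4] = 9,  x[5] = 9,  x[6] = 6,  x[7] = 3,  x[8] = 9.
Since (x[7], x[8]) = (x[1], x[2]) = (3, 9) (two consecutive terms determine the rest), the sequence is periodic with period 6.
So x[357] = x[1 + ((357-1) mod 6)] = x[3] = 0.

0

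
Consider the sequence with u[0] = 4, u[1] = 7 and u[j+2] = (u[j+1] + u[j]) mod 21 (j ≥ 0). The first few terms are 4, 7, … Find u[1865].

We have u[0] = 4; u[1] = 7; u[2] = 11; u[3] = 18; u[4] = 8; u[5] = 5; u[6] = 13; u[7] = 18; u[8] = 10; u[9] = 7; u[10] = 17; u[11] = 3; u[12] = 20; u[13] = 2; u[14] = 1; u[15] = 3; u[16] = 4; u[17] = 7.
Since (u[16], u[17]) = (u[0], u[1]) = (4, 7) (two consecutive terms determine the rest), the sequence is periodic with period 16.
(1865 - 0) mod 16 = 9, so u[1865] = u[9] = 7.

7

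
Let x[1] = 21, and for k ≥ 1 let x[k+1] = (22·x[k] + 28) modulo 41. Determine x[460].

We have x[1] = 21; x[2] = 39; x[3] = 25; x[4] = 4; x[5] = 34; x[6] = 38; x[7] = 3; x[8] = 12; x[9] = 5; x[10] = 15; x[11] = 30; x[12] = 32; x[13] = 35; x[14] = 19; x[15] = 36; x[16] = 0; x[17] = 28; x[18] = 29; x[19] = 10; x[20] = 2; x[21] = 31; x[22] = 13; x[23] = 27; x[24] = 7; x[25] = 18; x[26] = 14; x[27] = 8; x[28] = 40; x[29] = 6; x[30] = 37; x[31] = 22; x[32] = 20; x[33] = 17; x[34] = 33; x[35] = 16; x[36] = 11; x[37] = 24; x[38] = 23; x[39] = 1; x[40] = 9; x[41] = 21.
Since x[41] = x[1] = 21, the sequence is periodic with period 40.
So x[460] = x[1 + ((460-1) mod 40)] = x[20] = 2.

2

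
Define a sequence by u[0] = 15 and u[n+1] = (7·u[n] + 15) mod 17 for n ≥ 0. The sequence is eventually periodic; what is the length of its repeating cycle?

16

Computing terms: u[0] = 15; u[1] = 1; u[2] = 5; u[3] = 16; u[4] = 8; u[5] = 3; u[6] = 2; u[7] = 12; u[8] = 14; u[9] = 11; u[10] = 7; u[11] = 13; u[12] = 4; u[13] = 9; u[14] = 10; u[15] = 0; u[16] = 15.
The sequence repeats with period 16.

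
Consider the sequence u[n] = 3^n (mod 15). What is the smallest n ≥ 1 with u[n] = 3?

1

Listing terms: u[0] = 1,  u[1] = 3,  u[2] = 9,  u[3] = 12,  u[4] = 6,  u[5] = 3.
Since u[5] = u[1] = 3, the sequence is eventually periodic: after a pre-period of length 1 it cycles with period 4.
The value 3 first appears (with n ≥ 1) at u[1].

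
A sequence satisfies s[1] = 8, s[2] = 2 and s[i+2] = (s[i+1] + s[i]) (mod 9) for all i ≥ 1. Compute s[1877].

4

We have s[1] = 8,  s[2] = 2,  s[3] = 1,  s[4] = 3,  s[5] = 4,  s[6] = 7,  s[7] = 2,  s[8] = 0,  s[9] = 2,  s[10] = 2,  s[11] = 4,  s[12] = 6,  s[13] = 1,  s[14] = 7,  s[15] = 8,  s[16] = 6,  s[17] = 5,  s[18] = 2,  s[19] = 7,  s[20] = 0,  s[21] = 7,  s[22] = 7,  s[23] = 5,  s[24] = 3,  s[25] = 8,  s[26] = 2.
Since (s[25], s[26]) = (s[1], s[2]) = (8, 2) (two consecutive terms determine the rest), the sequence is periodic with period 24.
(1877 - 1) mod 24 = 4, so s[1877] = s[5] = 4.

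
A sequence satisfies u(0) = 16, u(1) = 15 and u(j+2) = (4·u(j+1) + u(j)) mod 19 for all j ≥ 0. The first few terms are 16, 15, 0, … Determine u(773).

8

u(0) = 16,  u(1) = 15,  u(2) = 0,  u(3) = 15,  u(4) = 3,  u(5) = 8,  u(6) = 16,  u(7) = 15.
The sequence repeats with period 6.
So u(773) = u(0 + ((773-0) mod 6)) = u(5) = 8.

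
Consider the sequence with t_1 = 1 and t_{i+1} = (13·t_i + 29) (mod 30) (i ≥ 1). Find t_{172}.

We have t_1 = 1, t_2 = 12, t_3 = 5, t_4 = 4, t_5 = 21, t_6 = 2, t_7 = 25, t_8 = 24, t_9 = 11, t_{10} = 22, t_{11} = 15, t_{12} = 14, t_{13} = 1.
Since t_{13} = t_1 = 1, the sequence is periodic with period 12.
So t_{172} = t_{1 + ((172-1) mod 12)} = t_4 = 4.

4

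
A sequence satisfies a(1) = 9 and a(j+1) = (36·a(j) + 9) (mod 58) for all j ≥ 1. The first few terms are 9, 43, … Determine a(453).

37

Listing terms: a(1) = 9, a(2) = 43, a(3) = 49, a(4) = 33, a(5) = 37, a(6) = 7, a(7) = 29, a(8) = 9.
The sequence repeats with period 7.
(453 - 1) mod 7 = 4, so a(453) = a(5) = 37.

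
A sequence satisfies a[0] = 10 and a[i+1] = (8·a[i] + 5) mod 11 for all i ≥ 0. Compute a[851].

Computing terms: a[0] = 10,  a[1] = 8,  a[2] = 3,  a[3] = 7,  a[4] = 6,  a[5] = 9,  a[6] = 0,  a[7] = 5,  a[8] = 1,  a[9] = 2,  a[10] = 10.
Since a[10] = a[0] = 10, the sequence is periodic with period 10.
(851 - 0) mod 10 = 1, so a[851] = a[1] = 8.

8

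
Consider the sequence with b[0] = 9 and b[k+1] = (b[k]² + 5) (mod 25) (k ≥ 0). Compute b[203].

Computing terms: b[0] = 9, b[1] = 11, b[2] = 1, b[3] = 6, b[4] = 16, b[5] = 11.
Since b[5] = b[1] = 11, the sequence is eventually periodic: after a pre-period of length 1 it cycles with period 4.
For k ≥ 1, b[k] depends only on (k - 1) mod 4. (203 - 1) mod 4 = 2, so b[203] = b[3] = 6.

6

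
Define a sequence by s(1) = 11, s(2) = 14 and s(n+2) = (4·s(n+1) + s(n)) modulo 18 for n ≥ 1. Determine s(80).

6

Listing terms: s(1) = 11, s(2) = 14, s(3) = 13, s(4) = 12, s(5) = 7, s(6) = 4, s(7) = 5, s(8) = 6, s(9) = 11, s(10) = 14.
The sequence repeats with period 8.
(80 - 1) mod 8 = 7, so s(80) = s(8) = 6.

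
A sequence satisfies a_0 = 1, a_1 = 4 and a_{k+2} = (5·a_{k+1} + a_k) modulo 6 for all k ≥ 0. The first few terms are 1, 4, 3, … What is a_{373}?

Listing terms: a_0 = 1,  a_1 = 4,  a_2 = 3,  a_3 = 1,  a_4 = 2,  a_5 = 5,  a_6 = 3,  a_7 = 2,  a_8 = 1,  a_9 = 1,  a_{10} = 0,  a_{11} = 1,  a_{12} = 5,  a_{13} = 2,  a_{14} = 3,  a_{15} = 5,  a_{16} = 4,  a_{17} = 1,  a_{18} = 3,  a_{19} = 4,  a_{20} = 5,  a_{21} = 5,  a_{22} = 0,  a_{23} = 5,  a_{24} = 1,  a_{25} = 4.
The sequence repeats with period 24.
So a_{373} = a_{0 + ((373-0) mod 24)} = a_{13} = 2.

2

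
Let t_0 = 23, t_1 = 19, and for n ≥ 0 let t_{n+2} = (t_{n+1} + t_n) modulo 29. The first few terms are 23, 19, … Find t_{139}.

25

t_0 = 23; t_1 = 19; t_2 = 13; t_3 = 3; t_4 = 16; t_5 = 19; t_6 = 6; t_7 = 25; t_8 = 2; t_9 = 27; t_{10} = 0; t_{11} = 27; t_{12} = 27; t_{13} = 25; t_{14} = 23; t_{15} = 19.
The sequence repeats with period 14.
(139 - 0) mod 14 = 13, so t_{139} = t_{13} = 25.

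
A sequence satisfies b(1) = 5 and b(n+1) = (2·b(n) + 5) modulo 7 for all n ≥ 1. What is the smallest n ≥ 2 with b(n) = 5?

4

We have b(1) = 5, b(2) = 1, b(3) = 0, b(4) = 5.
The sequence repeats with period 3.
The value 5 next appears (with n ≥ 2) at b(4).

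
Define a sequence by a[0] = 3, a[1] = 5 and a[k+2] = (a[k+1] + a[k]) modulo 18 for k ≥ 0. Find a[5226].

We have a[0] = 3,  a[1] = 5,  a[2] = 8,  a[3] = 13,  a[4] = 3,  a[5] = 16,  a[6] = 1,  a[7] = 17,  a[8] = 0,  a[9] = 17,  a[10] = 17,  a[11] = 16,  a[12] = 15,  a[13] = 13,  a[14] = 10,  a[15] = 5,  a[16] = 15,  a[17] = 2,  a[18] = 17,  a[19] = 1,  a[20] = 0,  a[21] = 1,  a[22] = 1,  a[23] = 2,  a[24] = 3,  a[25] = 5.
Since (a[24], a[25]) = (a[0], a[1]) = (3, 5) (two consecutive terms determine the rest), the sequence is periodic with period 24.
So a[5226] = a[0 + ((5226-0) mod 24)] = a[18] = 17.

17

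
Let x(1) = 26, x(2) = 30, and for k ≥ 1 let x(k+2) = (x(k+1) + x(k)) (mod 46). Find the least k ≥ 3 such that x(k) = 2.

7

We have x(1) = 26; x(2) = 30; x(3) = 10; x(4) = 40; x(5) = 4; x(6) = 44; x(7) = 2; x(8) = 0; x(9) = 2; x(10) = 2; x(11) = 4; x(12) = 6; x(13) = 10; x(14) = 16; x(15) = 26; x(16) = 42; x(17) = 22; x(18) = 18; x(19) = 40; x(20) = 12; x(21) = 6; x(22) = 18; x(23) = 24; x(24) = 42; x(25) = 20; x(26) = 16; x(27) = 36; x(28) = 6; x(29) = 42; x(30) = 2; x(31) = 44; x(32) = 0; x(33) = 44; x(34) = 44; x(35) = 42; x(36) = 40; x(37) = 36; x(38) = 30; x(39) = 20; x(40) = 4; x(41) = 24; x(42) = 28; x(43) = 6; x(44) = 34; x(45) = 40; x(46) = 28; x(47) = 22; x(48) = 4; x(49) = 26; x(50) = 30.
Since (x(49), x(50)) = (x(1), x(2)) = (26, 30) (two consecutive terms determine the rest), the sequence is periodic with period 48.
The value 2 first appears (with k ≥ 3) at x(7).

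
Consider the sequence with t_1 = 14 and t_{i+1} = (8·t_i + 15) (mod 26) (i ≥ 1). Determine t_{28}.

Computing terms: t_1 = 14; t_2 = 23; t_3 = 17; t_4 = 21; t_5 = 1; t_6 = 23.
Since t_6 = t_2 = 23, the sequence is eventually periodic: after a pre-period of length 1 it cycles with period 4.
For i ≥ 2, t_i depends only on (i - 2) mod 4. (28 - 2) mod 4 = 2, so t_{28} = t_4 = 21.

21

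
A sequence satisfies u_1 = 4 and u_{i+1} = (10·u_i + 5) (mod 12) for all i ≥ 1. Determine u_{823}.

We have u_1 = 4, u_2 = 9, u_3 = 11, u_4 = 7, u_5 = 3, u_6 = 11.
Since u_6 = u_3 = 11, the sequence is eventually periodic: after a pre-period of length 2 it cycles with period 3.
For i ≥ 3, u_i depends only on (i - 3) mod 3. (823 - 3) mod 3 = 1, so u_{823} = u_4 = 7.

7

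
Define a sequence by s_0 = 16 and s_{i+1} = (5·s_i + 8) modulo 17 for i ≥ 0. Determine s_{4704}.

16

Computing terms: s_0 = 16, s_1 = 3, s_2 = 6, s_3 = 4, s_4 = 11, s_5 = 12, s_6 = 0, s_7 = 8, s_8 = 14, s_9 = 10, s_{10} = 7, s_{11} = 9, s_{12} = 2, s_{13} = 1, s_{14} = 13, s_{15} = 5, s_{16} = 16.
Since s_{16} = s_0 = 16, the sequence is periodic with period 16.
(4704 - 0) mod 16 = 0, so s_{4704} = s_0 = 16.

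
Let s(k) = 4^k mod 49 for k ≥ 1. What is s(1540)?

18

s(1) = 4,  s(2) = 16,  s(3) = 15,  s(4) = 11,  s(5) = 44,  s(6) = 29,  s(7) = 18,  s(8) = 23,  s(9) = 43,  s(10) = 25,  s(11) = 2,  s(12) = 8,  s(13) = 32,  s(14) = 30,  s(15) = 22,  s(16) = 39,  s(17) = 9,  s(18) = 36,  s(19) = 46,  s(20) = 37,  s(21) = 1,  s(22) = 4.
The sequence repeats with period 21.
(1540 - 1) mod 21 = 6, so s(1540) = s(7) = 18.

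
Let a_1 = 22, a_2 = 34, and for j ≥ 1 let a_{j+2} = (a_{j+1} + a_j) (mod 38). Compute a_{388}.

a_1 = 22, a_2 = 34, a_3 = 18, a_4 = 14, a_5 = 32, a_6 = 8, a_7 = 2, a_8 = 10, a_9 = 12, a_{10} = 22, a_{11} = 34.
Since (a_{10}, a_{11}) = (a_1, a_2) = (22, 34) (two consecutive terms determine the rest), the sequence is periodic with period 9.
(388 - 1) mod 9 = 0, so a_{388} = a_1 = 22.

22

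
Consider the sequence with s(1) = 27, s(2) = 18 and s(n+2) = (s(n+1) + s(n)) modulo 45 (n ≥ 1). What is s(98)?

Computing terms: s(1) = 27, s(2) = 18, s(3) = 0, s(4) = 18, s(5) = 18, s(6) = 36, s(7) = 9, s(8) = 0, s(9) = 9, s(10) = 9, s(11) = 18, s(12) = 27, s(13) = 0, s(14) = 27, s(15) = 27, s(16) = 9, s(17) = 36, s(18) = 0, s(19) = 36, s(20) = 36, s(21) = 27, s(22) = 18.
Since (s(21), s(22)) = (s(1), s(2)) = (27, 18) (two consecutive terms determine the rest), the sequence is periodic with period 20.
(98 - 1) mod 20 = 17, so s(98) = s(18) = 0.

0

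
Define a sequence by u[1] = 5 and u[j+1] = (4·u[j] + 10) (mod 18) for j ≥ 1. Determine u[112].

Listing terms: u[1] = 5; u[2] = 12; u[3] = 4; u[4] = 8; u[5] = 6; u[6] = 16; u[7] = 2; u[8] = 0; u[9] = 10; u[10] = 14; u[11] = 12.
Since u[11] = u[2] = 12, the sequence is eventually periodic: after a pre-period of length 1 it cycles with period 9.
For j ≥ 2, u[j] depends only on (j - 2) mod 9. (112 - 2) mod 9 = 2, so u[112] = u[4] = 8.

8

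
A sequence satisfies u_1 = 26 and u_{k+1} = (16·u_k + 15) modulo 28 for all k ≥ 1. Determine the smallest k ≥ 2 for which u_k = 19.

4

We have u_1 = 26; u_2 = 11; u_3 = 23; u_4 = 19; u_5 = 11.
Since u_5 = u_2 = 11, the sequence is eventually periodic: after a pre-period of length 1 it cycles with period 3.
The value 19 first appears (with k ≥ 2) at u_4.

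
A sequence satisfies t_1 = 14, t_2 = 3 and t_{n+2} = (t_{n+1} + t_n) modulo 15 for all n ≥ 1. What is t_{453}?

Listing terms: t_1 = 14; t_2 = 3; t_3 = 2; t_4 = 5; t_5 = 7; t_6 = 12; t_7 = 4; t_8 = 1; t_9 = 5; t_{10} = 6; t_{11} = 11; t_{12} = 2; t_{13} = 13; t_{14} = 0; t_{15} = 13; t_{16} = 13; t_{17} = 11; t_{18} = 9; t_{19} = 5; t_{20} = 14; t_{21} = 4; t_{22} = 3; t_{23} = 7; t_{24} = 10; t_{25} = 2; t_{26} = 12; t_{27} = 14; t_{28} = 11; t_{29} = 10; t_{30} = 6; t_{31} = 1; t_{32} = 7; t_{33} = 8; t_{34} = 0; t_{35} = 8; t_{36} = 8; t_{37} = 1; t_{38} = 9; t_{39} = 10; t_{40} = 4; t_{41} = 14; t_{42} = 3.
The sequence repeats with period 40.
(453 - 1) mod 40 = 12, so t_{453} = t_{13} = 13.

13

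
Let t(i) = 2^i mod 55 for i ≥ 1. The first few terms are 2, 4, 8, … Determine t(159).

We have t(1) = 2, t(2) = 4, t(3) = 8, t(4) = 16, t(5) = 32, t(6) = 9, t(7) = 18, t(8) = 36, t(9) = 17, t(10) = 34, t(11) = 13, t(12) = 26, t(13) = 52, t(14) = 49, t(15) = 43, t(16) = 31, t(17) = 7, t(18) = 14, t(19) = 28, t(20) = 1, t(21) = 2.
Since t(21) = t(1) = 2, the sequence is periodic with period 20.
(159 - 1) mod 20 = 18, so t(159) = t(19) = 28.

28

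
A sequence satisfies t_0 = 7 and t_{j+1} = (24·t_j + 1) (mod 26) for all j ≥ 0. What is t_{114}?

11

Listing terms: t_0 = 7,  t_1 = 13,  t_2 = 1,  t_3 = 25,  t_4 = 3,  t_5 = 21,  t_6 = 11,  t_7 = 5,  t_8 = 17,  t_9 = 19,  t_{10} = 15,  t_{11} = 23,  t_{12} = 7.
The sequence repeats with period 12.
(114 - 0) mod 12 = 6, so t_{114} = t_6 = 11.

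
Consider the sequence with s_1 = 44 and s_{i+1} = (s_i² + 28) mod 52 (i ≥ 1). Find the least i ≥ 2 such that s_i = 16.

Computing terms: s_1 = 44; s_2 = 40; s_3 = 16; s_4 = 24; s_5 = 32; s_6 = 12; s_7 = 16.
Since s_7 = s_3 = 16, the sequence is eventually periodic: after a pre-period of length 2 it cycles with period 4.
The value 16 first appears (with i ≥ 2) at s_3.

3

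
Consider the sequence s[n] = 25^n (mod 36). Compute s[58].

Computing terms: s[0] = 1; s[1] = 25; s[2] = 13; s[3] = 1.
The sequence repeats with period 3.
(58 - 0) mod 3 = 1, so s[58] = s[1] = 25.

25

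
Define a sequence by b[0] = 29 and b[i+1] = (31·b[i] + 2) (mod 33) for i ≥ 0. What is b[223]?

We have b[0] = 29,  b[1] = 10,  b[2] = 15,  b[3] = 5,  b[4] = 25,  b[5] = 18,  b[6] = 32,  b[7] = 4,  b[8] = 27,  b[9] = 14,  b[10] = 7,  b[11] = 21,  b[12] = 26,  b[13] = 16,  b[14] = 3,  b[15] = 29.
The sequence repeats with period 15.
(223 - 0) mod 15 = 13, so b[223] = b[13] = 16.

16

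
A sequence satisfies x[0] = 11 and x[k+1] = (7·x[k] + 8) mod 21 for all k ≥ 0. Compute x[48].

8

x[0] = 11; x[1] = 1; x[2] = 15; x[3] = 8; x[4] = 1.
Since x[4] = x[1] = 1, the sequence is eventually periodic: after a pre-period of length 1 it cycles with period 3.
For k ≥ 1, x[k] depends only on (k - 1) mod 3. (48 - 1) mod 3 = 2, so x[48] = x[3] = 8.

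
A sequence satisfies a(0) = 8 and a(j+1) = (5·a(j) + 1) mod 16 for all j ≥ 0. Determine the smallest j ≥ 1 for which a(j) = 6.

Computing terms: a(0) = 8, a(1) = 9, a(2) = 14, a(3) = 7, a(4) = 4, a(5) = 5, a(6) = 10, a(7) = 3, a(8) = 0, a(9) = 1, a(10) = 6, a(11) = 15, a(12) = 12, a(13) = 13, a(14) = 2, a(15) = 11, a(16) = 8.
The sequence repeats with period 16.
The value 6 first appears (with j ≥ 1) at a(10).

10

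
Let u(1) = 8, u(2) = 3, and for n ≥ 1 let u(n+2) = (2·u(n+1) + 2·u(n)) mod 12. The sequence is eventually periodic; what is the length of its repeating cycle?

Computing terms: u(1) = 8,  u(2) = 3,  u(3) = 10,  u(4) = 2,  u(5) = 0,  u(6) = 4,  u(7) = 8,  u(8) = 0,  u(9) = 4.
Since (u(8), u(9)) = (u(5), u(6)) = (0, 4) (two consecutive terms determine the rest), the sequence is eventually periodic: after a pre-period of length 4 it cycles with period 3.

3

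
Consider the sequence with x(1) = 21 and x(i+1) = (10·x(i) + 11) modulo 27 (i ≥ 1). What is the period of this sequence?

27

Computing terms: x(1) = 21, x(2) = 5, x(3) = 7, x(4) = 0, x(5) = 11, x(6) = 13, x(7) = 6, x(8) = 17, x(9) = 19, x(10) = 12, x(11) = 23, x(12) = 25, x(13) = 18, x(14) = 2, x(15) = 4, x(16) = 24, x(17) = 8, x(18) = 10, x(19) = 3, x(20) = 14, x(21) = 16, x(22) = 9, x(23) = 20, x(24) = 22, x(25) = 15, x(26) = 26, x(27) = 1, x(28) = 21.
Since x(28) = x(1) = 21, the sequence is periodic with period 27.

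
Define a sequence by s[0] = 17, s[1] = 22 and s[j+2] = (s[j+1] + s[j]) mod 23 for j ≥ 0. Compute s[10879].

15

Listing terms: s[0] = 17; s[1] = 22; s[2] = 16; s[3] = 15; s[4] = 8; s[5] = 0; s[6] = 8; s[7] = 8; s[8] = 16; s[9] = 1; s[10] = 17; s[11] = 18; s[12] = 12; s[13] = 7; s[14] = 19; s[15] = 3; s[16] = 22; s[17] = 2; s[18] = 1; s[19] = 3; s[20] = 4; s[21] = 7; s[22] = 11; s[23] = 18; s[24] = 6; s[25] = 1; s[26] = 7; s[27] = 8; s[28] = 15; s[29] = 0; s[30] = 15; s[31] = 15; s[32] = 7; s[33] = 22; s[34] = 6; s[35] = 5; s[36] = 11; s[37] = 16; s[38] = 4; s[39] = 20; s[40] = 1; s[41] = 21; s[42] = 22; s[43] = 20; s[44] = 19; s[45] = 16; s[46] = 12; s[47] = 5; s[48] = 17; s[49] = 22.
Since (s[48], s[49]) = (s[0], s[1]) = (17, 22) (two consecutive terms determine the rest), the sequence is periodic with period 48.
So s[10879] = s[0 + ((10879-0) mod 48)] = s[31] = 15.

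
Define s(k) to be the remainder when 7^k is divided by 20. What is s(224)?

1

s(1) = 7; s(2) = 9; s(3) = 3; s(4) = 1; s(5) = 7.
The sequence repeats with period 4.
So s(224) = s(1 + ((224-1) mod 4)) = s(4) = 1.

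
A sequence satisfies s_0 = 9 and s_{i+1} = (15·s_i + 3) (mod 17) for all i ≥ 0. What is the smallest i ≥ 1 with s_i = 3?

6

Listing terms: s_0 = 9, s_1 = 2, s_2 = 16, s_3 = 5, s_4 = 10, s_5 = 0, s_6 = 3, s_7 = 14, s_8 = 9.
Since s_8 = s_0 = 9, the sequence is periodic with period 8.
The value 3 first appears (with i ≥ 1) at s_6.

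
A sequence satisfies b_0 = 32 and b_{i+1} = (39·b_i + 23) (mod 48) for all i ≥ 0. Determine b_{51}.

Computing terms: b_0 = 32,  b_1 = 23,  b_2 = 8,  b_3 = 47,  b_4 = 32.
Since b_4 = b_0 = 32, the sequence is periodic with period 4.
So b_{51} = b_{0 + ((51-0) mod 4)} = b_3 = 47.

47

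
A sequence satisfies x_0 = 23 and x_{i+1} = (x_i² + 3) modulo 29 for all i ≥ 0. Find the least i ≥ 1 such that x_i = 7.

4

Listing terms: x_0 = 23; x_1 = 10; x_2 = 16; x_3 = 27; x_4 = 7; x_5 = 23.
The sequence repeats with period 5.
The value 7 first appears (with i ≥ 1) at x_4.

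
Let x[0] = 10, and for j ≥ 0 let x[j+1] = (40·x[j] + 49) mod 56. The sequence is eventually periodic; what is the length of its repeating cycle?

We have x[0] = 10; x[1] = 1; x[2] = 33; x[3] = 25; x[4] = 41; x[5] = 9; x[6] = 17; x[7] = 1.
Since x[7] = x[1] = 1, the sequence is eventually periodic: after a pre-period of length 1 it cycles with period 6.

6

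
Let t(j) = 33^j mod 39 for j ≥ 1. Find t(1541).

24

Computing terms: t(1) = 33,  t(2) = 36,  t(3) = 18,  t(4) = 9,  t(5) = 24,  t(6) = 12,  t(7) = 6,  t(8) = 3,  t(9) = 21,  t(10) = 30,  t(11) = 15,  t(12) = 27,  t(13) = 33.
Since t(13) = t(1) = 33, the sequence is periodic with period 12.
So t(1541) = t(1 + ((1541-1) mod 12)) = t(5) = 24.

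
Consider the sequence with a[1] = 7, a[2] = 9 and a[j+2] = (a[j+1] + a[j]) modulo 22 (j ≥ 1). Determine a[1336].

We have a[1] = 7,  a[2] = 9,  a[3] = 16,  a[4] = 3,  a[5] = 19,  a[6] = 0,  a[7] = 19,  a[8] = 19,  a[9] = 16,  a[10] = 13,  a[11] = 7,  a[12] = 20,  a[13] = 5,  a[14] = 3,  a[15] = 8,  a[16] = 11,  a[17] = 19,  a[18] = 8,  a[19] = 5,  a[20] = 13,  a[21] = 18,  a[22] = 9,  a[23] = 5,  a[24] = 14,  a[25] = 19,  a[26] = 11,  a[27] = 8,  a[28] = 19,  a[29] = 5,  a[30] = 2,  a[31] = 7,  a[32] = 9.
Since (a[31], a[32]) = (a[1], a[2]) = (7, 9) (two consecutive terms determine the rest), the sequence is periodic with period 30.
So a[1336] = a[1 + ((1336-1) mod 30)] = a[16] = 11.

11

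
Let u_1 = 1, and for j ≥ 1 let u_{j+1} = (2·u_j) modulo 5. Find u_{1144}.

3

Listing terms: u_1 = 1,  u_2 = 2,  u_3 = 4,  u_4 = 3,  u_5 = 1.
The sequence repeats with period 4.
(1144 - 1) mod 4 = 3, so u_{1144} = u_4 = 3.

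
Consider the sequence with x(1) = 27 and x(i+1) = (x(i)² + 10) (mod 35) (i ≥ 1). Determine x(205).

We have x(1) = 27,  x(2) = 4,  x(3) = 26,  x(4) = 21,  x(5) = 31,  x(6) = 26.
Since x(6) = x(3) = 26, the sequence is eventually periodic: after a pre-period of length 2 it cycles with period 3.
For i ≥ 3, x(i) depends only on (i - 3) mod 3. (205 - 3) mod 3 = 1, so x(205) = x(4) = 21.

21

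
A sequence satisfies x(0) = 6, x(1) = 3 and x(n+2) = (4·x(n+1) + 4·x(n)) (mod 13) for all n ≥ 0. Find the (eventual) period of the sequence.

21

x(0) = 6; x(1) = 3; x(2) = 10; x(3) = 0; x(4) = 1; x(5) = 4; x(6) = 7; x(7) = 5; x(8) = 9; x(9) = 4; x(10) = 0; x(11) = 3; x(12) = 12; x(13) = 8; x(14) = 2; x(15) = 1; x(16) = 12; x(17) = 0; x(18) = 9; x(19) = 10; x(20) = 11; x(21) = 6; x(22) = 3.
The sequence repeats with period 21.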